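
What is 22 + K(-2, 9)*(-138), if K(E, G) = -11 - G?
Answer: 2782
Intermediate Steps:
22 + K(-2, 9)*(-138) = 22 + (-11 - 1*9)*(-138) = 22 + (-11 - 9)*(-138) = 22 - 20*(-138) = 22 + 2760 = 2782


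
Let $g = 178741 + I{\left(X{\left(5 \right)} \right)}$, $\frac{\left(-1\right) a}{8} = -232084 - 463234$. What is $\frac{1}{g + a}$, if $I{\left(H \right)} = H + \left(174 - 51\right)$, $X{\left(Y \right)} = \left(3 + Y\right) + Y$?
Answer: $\frac{1}{5741421} \approx 1.7417 \cdot 10^{-7}$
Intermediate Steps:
$a = 5562544$ ($a = - 8 \left(-232084 - 463234\right) = \left(-8\right) \left(-695318\right) = 5562544$)
$X{\left(Y \right)} = 3 + 2 Y$
$I{\left(H \right)} = 123 + H$ ($I{\left(H \right)} = H + 123 = 123 + H$)
$g = 178877$ ($g = 178741 + \left(123 + \left(3 + 2 \cdot 5\right)\right) = 178741 + \left(123 + \left(3 + 10\right)\right) = 178741 + \left(123 + 13\right) = 178741 + 136 = 178877$)
$\frac{1}{g + a} = \frac{1}{178877 + 5562544} = \frac{1}{5741421}$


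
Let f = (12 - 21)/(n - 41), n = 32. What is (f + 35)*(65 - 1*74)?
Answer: -324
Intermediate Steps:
f = 1 (f = (12 - 21)/(32 - 41) = -9/(-9) = -9*(-⅑) = 1)
(f + 35)*(65 - 1*74) = (1 + 35)*(65 - 1*74) = 36*(65 - 74) = 36*(-9) = -324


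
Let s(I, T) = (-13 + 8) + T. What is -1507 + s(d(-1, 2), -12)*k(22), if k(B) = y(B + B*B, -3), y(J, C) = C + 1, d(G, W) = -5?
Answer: -1473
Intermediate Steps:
y(J, C) = 1 + C
k(B) = -2 (k(B) = 1 - 3 = -2)
s(I, T) = -5 + T
-1507 + s(d(-1, 2), -12)*k(22) = -1507 + (-5 - 12)*(-2) = -1507 - 17*(-2) = -1507 + 34 = -1473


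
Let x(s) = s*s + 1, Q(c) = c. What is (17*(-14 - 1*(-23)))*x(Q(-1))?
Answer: 306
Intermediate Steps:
x(s) = 1 + s**2 (x(s) = s**2 + 1 = 1 + s**2)
(17*(-14 - 1*(-23)))*x(Q(-1)) = (17*(-14 - 1*(-23)))*(1 + (-1)**2) = (17*(-14 + 23))*(1 + 1) = (17*9)*2 = 153*2 = 306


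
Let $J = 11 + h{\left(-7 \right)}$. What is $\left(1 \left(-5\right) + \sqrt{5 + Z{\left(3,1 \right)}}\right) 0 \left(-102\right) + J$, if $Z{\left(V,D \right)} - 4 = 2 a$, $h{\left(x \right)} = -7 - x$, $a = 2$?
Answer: $11$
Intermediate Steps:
$Z{\left(V,D \right)} = 8$ ($Z{\left(V,D \right)} = 4 + 2 \cdot 2 = 4 + 4 = 8$)
$J = 11$ ($J = 11 - 0 = 11 + \left(-7 + 7\right) = 11 + 0 = 11$)
$\left(1 \left(-5\right) + \sqrt{5 + Z{\left(3,1 \right)}}\right) 0 \left(-102\right) + J = \left(1 \left(-5\right) + \sqrt{5 + 8}\right) 0 \left(-102\right) + 11 = \left(-5 + \sqrt{13}\right) 0 \left(-102\right) + 11 = 0 \left(-102\right) + 11 = 0 + 11 = 11$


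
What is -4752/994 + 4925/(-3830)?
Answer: -2309561/380702 ≈ -6.0666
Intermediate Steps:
-4752/994 + 4925/(-3830) = -4752*1/994 + 4925*(-1/3830) = -2376/497 - 985/766 = -2309561/380702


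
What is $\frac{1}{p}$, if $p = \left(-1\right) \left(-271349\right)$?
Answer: $\frac{1}{271349} \approx 3.6853 \cdot 10^{-6}$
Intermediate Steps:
$p = 271349$
$\frac{1}{p} = \frac{1}{271349}$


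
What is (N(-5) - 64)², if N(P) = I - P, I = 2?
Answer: 3249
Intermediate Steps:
N(P) = 2 - P
(N(-5) - 64)² = ((2 - 1*(-5)) - 64)² = ((2 + 5) - 64)² = (7 - 64)² = (-57)² = 3249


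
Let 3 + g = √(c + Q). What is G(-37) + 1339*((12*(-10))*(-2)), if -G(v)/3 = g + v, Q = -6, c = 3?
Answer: 321480 - 3*I*√3 ≈ 3.2148e+5 - 5.1962*I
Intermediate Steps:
g = -3 + I*√3 (g = -3 + √(3 - 6) = -3 + √(-3) = -3 + I*√3 ≈ -3.0 + 1.732*I)
G(v) = 9 - 3*v - 3*I*√3 (G(v) = -3*((-3 + I*√3) + v) = -3*(-3 + v + I*√3) = 9 - 3*v - 3*I*√3)
G(-37) + 1339*((12*(-10))*(-2)) = (9 - 3*(-37) - 3*I*√3) + 1339*((12*(-10))*(-2)) = (9 + 111 - 3*I*√3) + 1339*(-120*(-2)) = (120 - 3*I*√3) + 1339*240 = (120 - 3*I*√3) + 321360 = 321480 - 3*I*√3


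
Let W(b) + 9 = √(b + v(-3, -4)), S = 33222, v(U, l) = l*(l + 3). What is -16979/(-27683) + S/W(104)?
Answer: 306578521/27683 + 22148*√3/3 ≈ 23862.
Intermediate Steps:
v(U, l) = l*(3 + l)
W(b) = -9 + √(4 + b) (W(b) = -9 + √(b - 4*(3 - 4)) = -9 + √(b - 4*(-1)) = -9 + √(b + 4) = -9 + √(4 + b))
-16979/(-27683) + S/W(104) = -16979/(-27683) + 33222/(-9 + √(4 + 104)) = -16979*(-1/27683) + 33222/(-9 + √108) = 16979/27683 + 33222/(-9 + 6*√3)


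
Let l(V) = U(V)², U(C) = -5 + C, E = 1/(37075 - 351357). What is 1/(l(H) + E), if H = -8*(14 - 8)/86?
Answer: 581107418/17952100273 ≈ 0.032370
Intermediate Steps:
E = -1/314282 (E = 1/(-314282) = -1/314282 ≈ -3.1819e-6)
H = -24/43 (H = -8*6*(1/86) = -48*1/86 = -24/43 ≈ -0.55814)
l(V) = (-5 + V)²
1/(l(H) + E) = 1/((-5 - 24/43)² - 1/314282) = 1/((-239/43)² - 1/314282) = 1/(57121/1849 - 1/314282) = 1/(17952100273/581107418) = 581107418/17952100273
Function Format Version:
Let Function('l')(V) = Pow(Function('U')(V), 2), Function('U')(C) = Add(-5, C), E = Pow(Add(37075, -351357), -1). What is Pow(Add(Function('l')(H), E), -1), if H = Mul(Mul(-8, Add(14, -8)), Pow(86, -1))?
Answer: Rational(581107418, 17952100273) ≈ 0.032370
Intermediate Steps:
E = Rational(-1, 314282) (E = Pow(-314282, -1) = Rational(-1, 314282) ≈ -3.1819e-6)
H = Rational(-24, 43) (H = Mul(Mul(-8, 6), Rational(1, 86)) = Mul(-48, Rational(1, 86)) = Rational(-24, 43) ≈ -0.55814)
Function('l')(V) = Pow(Add(-5, V), 2)
Pow(Add(Function('l')(H), E), -1) = Pow(Add(Pow(Add(-5, Rational(-24, 43)), 2), Rational(-1, 314282)), -1) = Pow(Add(Pow(Rational(-239, 43), 2), Rational(-1, 314282)), -1) = Pow(Add(Rational(57121, 1849), Rational(-1, 314282)), -1) = Pow(Rational(17952100273, 581107418), -1) = Rational(581107418, 17952100273)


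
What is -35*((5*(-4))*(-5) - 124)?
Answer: 840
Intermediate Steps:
-35*((5*(-4))*(-5) - 124) = -35*(-20*(-5) - 124) = -35*(100 - 124) = -35*(-24) = 840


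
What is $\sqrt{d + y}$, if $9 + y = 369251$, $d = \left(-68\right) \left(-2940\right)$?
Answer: $\sqrt{569162} \approx 754.43$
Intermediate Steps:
$d = 199920$
$y = 369242$ ($y = -9 + 369251 = 369242$)
$\sqrt{d + y} = \sqrt{199920 + 369242} = \sqrt{569162}$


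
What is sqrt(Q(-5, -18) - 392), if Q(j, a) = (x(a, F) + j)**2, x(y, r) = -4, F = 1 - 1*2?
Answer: I*sqrt(311) ≈ 17.635*I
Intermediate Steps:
F = -1 (F = 1 - 2 = -1)
Q(j, a) = (-4 + j)**2
sqrt(Q(-5, -18) - 392) = sqrt((-4 - 5)**2 - 392) = sqrt((-9)**2 - 392) = sqrt(81 - 392) = sqrt(-311) = I*sqrt(311)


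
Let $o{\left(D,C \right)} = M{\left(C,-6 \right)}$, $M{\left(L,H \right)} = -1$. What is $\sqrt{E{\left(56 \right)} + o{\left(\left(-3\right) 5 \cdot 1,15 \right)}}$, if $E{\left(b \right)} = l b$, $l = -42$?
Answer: $i \sqrt{2353} \approx 48.508 i$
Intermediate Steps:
$o{\left(D,C \right)} = -1$
$E{\left(b \right)} = - 42 b$
$\sqrt{E{\left(56 \right)} + o{\left(\left(-3\right) 5 \cdot 1,15 \right)}} = \sqrt{\left(-42\right) 56 - 1} = \sqrt{-2352 - 1} = \sqrt{-2353} = i \sqrt{2353}$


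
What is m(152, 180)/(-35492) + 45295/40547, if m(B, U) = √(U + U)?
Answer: 45295/40547 - 3*√10/17746 ≈ 1.1166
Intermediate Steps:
m(B, U) = √2*√U (m(B, U) = √(2*U) = √2*√U)
m(152, 180)/(-35492) + 45295/40547 = (√2*√180)/(-35492) + 45295/40547 = (√2*(6*√5))*(-1/35492) + 45295*(1/40547) = (6*√10)*(-1/35492) + 45295/40547 = -3*√10/17746 + 45295/40547 = 45295/40547 - 3*√10/17746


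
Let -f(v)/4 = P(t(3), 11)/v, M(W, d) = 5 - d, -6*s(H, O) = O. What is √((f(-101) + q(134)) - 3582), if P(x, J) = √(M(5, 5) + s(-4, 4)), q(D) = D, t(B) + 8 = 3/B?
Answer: 2*√(-79139358 + 303*I*√6)/303 ≈ 0.00027535 + 58.72*I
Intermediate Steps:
t(B) = -8 + 3/B
s(H, O) = -O/6
P(x, J) = I*√6/3 (P(x, J) = √((5 - 1*5) - ⅙*4) = √((5 - 5) - ⅔) = √(0 - ⅔) = √(-⅔) = I*√6/3)
f(v) = -4*I*√6/(3*v) (f(v) = -4*I*√6/3/v = -4*I*√6/(3*v))
√((f(-101) + q(134)) - 3582) = √((-4/3*I*√6/(-101) + 134) - 3582) = √((-4/3*I*√6*(-1/101) + 134) - 3582) = √((4*I*√6/303 + 134) - 3582) = √((134 + 4*I*√6/303) - 3582) = √(-3448 + 4*I*√6/303)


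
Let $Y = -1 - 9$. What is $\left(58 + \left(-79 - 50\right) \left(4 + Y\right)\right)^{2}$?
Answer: $692224$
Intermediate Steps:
$Y = -10$
$\left(58 + \left(-79 - 50\right) \left(4 + Y\right)\right)^{2} = \left(58 + \left(-79 - 50\right) \left(4 - 10\right)\right)^{2} = \left(58 - -774\right)^{2} = \left(58 + 774\right)^{2} = 832^{2} = 692224$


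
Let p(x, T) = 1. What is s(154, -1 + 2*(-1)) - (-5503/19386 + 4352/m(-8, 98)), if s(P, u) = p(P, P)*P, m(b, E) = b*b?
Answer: 1672699/19386 ≈ 86.284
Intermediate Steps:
m(b, E) = b²
s(P, u) = P (s(P, u) = 1*P = P)
s(154, -1 + 2*(-1)) - (-5503/19386 + 4352/m(-8, 98)) = 154 - (-5503/19386 + 4352/((-8)²)) = 154 - (-5503*1/19386 + 4352/64) = 154 - (-5503/19386 + 4352*(1/64)) = 154 - (-5503/19386 + 68) = 154 - 1*1312745/19386 = 154 - 1312745/19386 = 1672699/19386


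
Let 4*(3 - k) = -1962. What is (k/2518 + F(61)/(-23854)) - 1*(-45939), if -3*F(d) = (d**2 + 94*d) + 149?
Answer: 8277951054643/180193116 ≈ 45939.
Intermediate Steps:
k = 987/2 (k = 3 - 1/4*(-1962) = 3 + 981/2 = 987/2 ≈ 493.50)
F(d) = -149/3 - 94*d/3 - d**2/3 (F(d) = -((d**2 + 94*d) + 149)/3 = -(149 + d**2 + 94*d)/3 = -149/3 - 94*d/3 - d**2/3)
(k/2518 + F(61)/(-23854)) - 1*(-45939) = ((987/2)/2518 + (-149/3 - 94/3*61 - 1/3*61**2)/(-23854)) - 1*(-45939) = ((987/2)*(1/2518) + (-149/3 - 5734/3 - 1/3*3721)*(-1/23854)) + 45939 = (987/5036 + (-149/3 - 5734/3 - 3721/3)*(-1/23854)) + 45939 = (987/5036 - 9604/3*(-1/23854)) + 45939 = (987/5036 + 4802/35781) + 45939 = 59498719/180193116 + 45939 = 8277951054643/180193116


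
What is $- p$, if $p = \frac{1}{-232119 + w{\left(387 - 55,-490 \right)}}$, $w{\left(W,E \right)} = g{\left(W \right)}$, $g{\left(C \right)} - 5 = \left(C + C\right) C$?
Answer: $\frac{1}{11666} \approx 8.5719 \cdot 10^{-5}$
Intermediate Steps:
$g{\left(C \right)} = 5 + 2 C^{2}$ ($g{\left(C \right)} = 5 + \left(C + C\right) C = 5 + 2 C C = 5 + 2 C^{2}$)
$w{\left(W,E \right)} = 5 + 2 W^{2}$
$p = - \frac{1}{11666}$ ($p = \frac{1}{-232119 + \left(5 + 2 \left(387 - 55\right)^{2}\right)} = \frac{1}{-232119 + \left(5 + 2 \cdot 332^{2}\right)} = \frac{1}{-232119 + \left(5 + 2 \cdot 110224\right)} = \frac{1}{-232119 + \left(5 + 220448\right)} = \frac{1}{-232119 + 220453} = \frac{1}{-11666} = - \frac{1}{11666} \approx -8.5719 \cdot 10^{-5}$)
$- p = \left(-1\right) \left(- \frac{1}{11666}\right) = \frac{1}{11666}$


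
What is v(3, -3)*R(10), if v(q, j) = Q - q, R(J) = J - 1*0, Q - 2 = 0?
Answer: -10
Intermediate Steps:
Q = 2 (Q = 2 + 0 = 2)
R(J) = J (R(J) = J + 0 = J)
v(q, j) = 2 - q
v(3, -3)*R(10) = (2 - 1*3)*10 = (2 - 3)*10 = -1*10 = -10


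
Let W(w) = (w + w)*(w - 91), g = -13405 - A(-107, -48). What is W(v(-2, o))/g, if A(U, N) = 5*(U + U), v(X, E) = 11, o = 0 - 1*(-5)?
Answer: 352/2467 ≈ 0.14268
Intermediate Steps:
o = 5 (o = 0 + 5 = 5)
A(U, N) = 10*U (A(U, N) = 5*(2*U) = 10*U)
g = -12335 (g = -13405 - 10*(-107) = -13405 - 1*(-1070) = -13405 + 1070 = -12335)
W(w) = 2*w*(-91 + w) (W(w) = (2*w)*(-91 + w) = 2*w*(-91 + w))
W(v(-2, o))/g = (2*11*(-91 + 11))/(-12335) = (2*11*(-80))*(-1/12335) = -1760*(-1/12335) = 352/2467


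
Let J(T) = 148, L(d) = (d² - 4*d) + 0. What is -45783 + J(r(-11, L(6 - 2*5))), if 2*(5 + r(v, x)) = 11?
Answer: -45635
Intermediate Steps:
L(d) = d² - 4*d
r(v, x) = ½ (r(v, x) = -5 + (½)*11 = -5 + 11/2 = ½)
-45783 + J(r(-11, L(6 - 2*5))) = -45783 + 148 = -45635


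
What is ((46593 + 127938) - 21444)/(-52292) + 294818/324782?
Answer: -17151639589/8491750172 ≈ -2.0198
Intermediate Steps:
((46593 + 127938) - 21444)/(-52292) + 294818/324782 = (174531 - 21444)*(-1/52292) + 294818*(1/324782) = 153087*(-1/52292) + 147409/162391 = -153087/52292 + 147409/162391 = -17151639589/8491750172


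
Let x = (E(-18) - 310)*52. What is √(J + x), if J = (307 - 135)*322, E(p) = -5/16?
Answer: √156991/2 ≈ 198.11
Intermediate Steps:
E(p) = -5/16 (E(p) = -5*1/16 = -5/16)
J = 55384 (J = 172*322 = 55384)
x = -64545/4 (x = (-5/16 - 310)*52 = -4965/16*52 = -64545/4 ≈ -16136.)
√(J + x) = √(55384 - 64545/4) = √(156991/4) = √156991/2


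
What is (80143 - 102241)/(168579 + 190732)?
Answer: -22098/359311 ≈ -0.061501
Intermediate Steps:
(80143 - 102241)/(168579 + 190732) = -22098/359311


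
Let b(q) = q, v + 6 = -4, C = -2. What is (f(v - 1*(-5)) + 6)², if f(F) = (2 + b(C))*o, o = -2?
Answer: 36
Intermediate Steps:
v = -10 (v = -6 - 4 = -10)
f(F) = 0 (f(F) = (2 - 2)*(-2) = 0*(-2) = 0)
(f(v - 1*(-5)) + 6)² = (0 + 6)² = 6² = 36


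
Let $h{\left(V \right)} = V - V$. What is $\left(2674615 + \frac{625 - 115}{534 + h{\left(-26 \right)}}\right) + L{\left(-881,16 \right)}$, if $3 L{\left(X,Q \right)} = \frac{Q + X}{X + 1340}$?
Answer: $\frac{327782132155}{122553} \approx 2.6746 \cdot 10^{6}$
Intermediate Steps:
$h{\left(V \right)} = 0$
$L{\left(X,Q \right)} = \frac{Q + X}{3 \left(1340 + X\right)}$ ($L{\left(X,Q \right)} = \frac{\left(Q + X\right) \frac{1}{X + 1340}}{3} = \frac{\left(Q + X\right) \frac{1}{1340 + X}}{3} = \frac{\frac{1}{1340 + X} \left(Q + X\right)}{3} = \frac{Q + X}{3 \left(1340 + X\right)}$)
$\left(2674615 + \frac{625 - 115}{534 + h{\left(-26 \right)}}\right) + L{\left(-881,16 \right)} = \left(2674615 + \frac{625 - 115}{534 + 0}\right) + \frac{16 - 881}{3 \left(1340 - 881\right)} = \left(2674615 + \frac{510}{534}\right) + \frac{1}{3} \cdot \frac{1}{459} \left(-865\right) = \left(2674615 + 510 \cdot \frac{1}{534}\right) + \frac{1}{3} \cdot \frac{1}{459} \left(-865\right) = \left(2674615 + \frac{85}{89}\right) - \frac{865}{1377} = \frac{238040820}{89} - \frac{865}{1377} = \frac{327782132155}{122553}$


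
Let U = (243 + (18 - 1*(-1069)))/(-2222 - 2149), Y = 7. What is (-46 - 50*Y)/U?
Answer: 865458/665 ≈ 1301.4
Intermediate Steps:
U = -1330/4371 (U = (243 + (18 + 1069))/(-4371) = (243 + 1087)*(-1/4371) = 1330*(-1/4371) = -1330/4371 ≈ -0.30428)
(-46 - 50*Y)/U = (-46 - 50*7)/(-1330/4371) = (-46 - 350)*(-4371/1330) = -396*(-4371/1330) = 865458/665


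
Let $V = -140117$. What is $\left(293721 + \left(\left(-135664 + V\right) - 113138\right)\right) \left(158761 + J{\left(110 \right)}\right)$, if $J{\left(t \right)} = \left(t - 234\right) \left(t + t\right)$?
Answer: $-12516728238$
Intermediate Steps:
$J{\left(t \right)} = 2 t \left(-234 + t\right)$ ($J{\left(t \right)} = \left(-234 + t\right) 2 t = 2 t \left(-234 + t\right)$)
$\left(293721 + \left(\left(-135664 + V\right) - 113138\right)\right) \left(158761 + J{\left(110 \right)}\right) = \left(293721 - 388919\right) \left(158761 + 2 \cdot 110 \left(-234 + 110\right)\right) = \left(293721 - 388919\right) \left(158761 + 2 \cdot 110 \left(-124\right)\right) = \left(293721 - 388919\right) \left(158761 - 27280\right) = \left(-95198\right) 131481 = -12516728238$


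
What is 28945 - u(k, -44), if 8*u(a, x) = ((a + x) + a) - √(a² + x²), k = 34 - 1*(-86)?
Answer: 57841/2 + √1021/2 ≈ 28936.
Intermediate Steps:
k = 120 (k = 34 + 86 = 120)
u(a, x) = -√(a² + x²)/8 + a/4 + x/8 (u(a, x) = (((a + x) + a) - √(a² + x²))/8 = ((x + 2*a) - √(a² + x²))/8 = (x - √(a² + x²) + 2*a)/8 = -√(a² + x²)/8 + a/4 + x/8)
28945 - u(k, -44) = 28945 - (-√(120² + (-44)²)/8 + (¼)*120 + (⅛)*(-44)) = 28945 - (-√(14400 + 1936)/8 + 30 - 11/2) = 28945 - (-√1021/2 + 30 - 11/2) = 28945 - (49/2 - √1021/2) = 28945 + (-49/2 + √1021/2) = 57841/2 + √1021/2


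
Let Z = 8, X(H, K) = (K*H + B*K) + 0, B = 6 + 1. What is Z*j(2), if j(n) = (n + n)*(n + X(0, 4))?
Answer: 960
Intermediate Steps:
B = 7
X(H, K) = 7*K + H*K (X(H, K) = (K*H + 7*K) + 0 = (H*K + 7*K) + 0 = (7*K + H*K) + 0 = 7*K + H*K)
j(n) = 2*n*(28 + n) (j(n) = (n + n)*(n + 4*(7 + 0)) = (2*n)*(n + 4*7) = (2*n)*(n + 28) = (2*n)*(28 + n) = 2*n*(28 + n))
Z*j(2) = 8*(2*2*(28 + 2)) = 8*(2*2*30) = 8*120 = 960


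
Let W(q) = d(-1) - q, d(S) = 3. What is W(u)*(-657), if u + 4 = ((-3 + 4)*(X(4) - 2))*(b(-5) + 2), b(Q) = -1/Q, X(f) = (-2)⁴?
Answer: 78183/5 ≈ 15637.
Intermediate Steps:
X(f) = 16
u = 134/5 (u = -4 + ((-3 + 4)*(16 - 2))*(-1/(-5) + 2) = -4 + (1*14)*(-1*(-⅕) + 2) = -4 + 14*(⅕ + 2) = -4 + 14*(11/5) = -4 + 154/5 = 134/5 ≈ 26.800)
W(q) = 3 - q
W(u)*(-657) = (3 - 1*134/5)*(-657) = (3 - 134/5)*(-657) = -119/5*(-657) = 78183/5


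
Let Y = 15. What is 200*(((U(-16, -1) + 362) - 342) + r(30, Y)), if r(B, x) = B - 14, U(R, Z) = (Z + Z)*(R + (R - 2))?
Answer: 20800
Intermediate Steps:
U(R, Z) = 2*Z*(-2 + 2*R) (U(R, Z) = (2*Z)*(R + (-2 + R)) = (2*Z)*(-2 + 2*R) = 2*Z*(-2 + 2*R))
r(B, x) = -14 + B
200*(((U(-16, -1) + 362) - 342) + r(30, Y)) = 200*(((4*(-1)*(-1 - 16) + 362) - 342) + (-14 + 30)) = 200*(((4*(-1)*(-17) + 362) - 342) + 16) = 200*(((68 + 362) - 342) + 16) = 200*((430 - 342) + 16) = 200*(88 + 16) = 200*104 = 20800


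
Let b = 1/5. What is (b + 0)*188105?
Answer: 37621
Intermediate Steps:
b = ⅕ ≈ 0.20000
(b + 0)*188105 = (⅕ + 0)*188105 = (⅕)*188105 = 37621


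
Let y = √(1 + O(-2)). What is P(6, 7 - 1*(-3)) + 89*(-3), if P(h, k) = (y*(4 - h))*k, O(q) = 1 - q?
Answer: -307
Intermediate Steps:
y = 2 (y = √(1 + (1 - 1*(-2))) = √(1 + (1 + 2)) = √(1 + 3) = √4 = 2)
P(h, k) = k*(8 - 2*h) (P(h, k) = (2*(4 - h))*k = (8 - 2*h)*k = k*(8 - 2*h))
P(6, 7 - 1*(-3)) + 89*(-3) = 2*(7 - 1*(-3))*(4 - 1*6) + 89*(-3) = 2*(7 + 3)*(4 - 6) - 267 = 2*10*(-2) - 267 = -40 - 267 = -307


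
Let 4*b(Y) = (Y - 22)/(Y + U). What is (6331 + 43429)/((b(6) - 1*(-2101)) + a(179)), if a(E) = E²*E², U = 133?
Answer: 3458320/71350630847 ≈ 4.8469e-5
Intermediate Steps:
b(Y) = (-22 + Y)/(4*(133 + Y)) (b(Y) = ((Y - 22)/(Y + 133))/4 = ((-22 + Y)/(133 + Y))/4 = (-22 + Y)/(4*(133 + Y)))
a(E) = E⁴
(6331 + 43429)/((b(6) - 1*(-2101)) + a(179)) = (6331 + 43429)/(((-22 + 6)/(4*(133 + 6)) - 1*(-2101)) + 179⁴) = 49760/(((¼)*(-16)/139 + 2101) + 1026625681) = 49760/(((¼)*(1/139)*(-16) + 2101) + 1026625681) = 49760/((-4/139 + 2101) + 1026625681) = 49760/(292035/139 + 1026625681) = 49760/(142701261694/139) = 49760*(139/142701261694) = 3458320/71350630847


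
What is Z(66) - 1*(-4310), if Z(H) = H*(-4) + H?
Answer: 4112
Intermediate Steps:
Z(H) = -3*H (Z(H) = -4*H + H = -3*H)
Z(66) - 1*(-4310) = -3*66 - 1*(-4310) = -198 + 4310 = 4112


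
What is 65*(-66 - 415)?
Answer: -31265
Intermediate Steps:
65*(-66 - 415) = 65*(-481) = -31265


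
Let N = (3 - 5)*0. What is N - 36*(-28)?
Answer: 1008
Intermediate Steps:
N = 0 (N = -2*0 = 0)
N - 36*(-28) = 0 - 36*(-28) = 0 + 1008 = 1008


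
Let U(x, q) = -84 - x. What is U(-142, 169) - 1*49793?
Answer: -49735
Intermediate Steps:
U(-142, 169) - 1*49793 = (-84 - 1*(-142)) - 1*49793 = (-84 + 142) - 49793 = 58 - 49793 = -49735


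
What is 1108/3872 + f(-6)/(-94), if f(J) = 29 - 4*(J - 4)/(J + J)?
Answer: 1789/136488 ≈ 0.013107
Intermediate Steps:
f(J) = 29 - 2*(-4 + J)/J (f(J) = 29 - 4*(-4 + J)/(2*J) = 29 - 4*(-4 + J)*1/(2*J) = 29 - 2*(-4 + J)/J)
1108/3872 + f(-6)/(-94) = 1108/3872 + (27 + 8/(-6))/(-94) = 1108*(1/3872) + (27 + 8*(-⅙))*(-1/94) = 277/968 + (27 - 4/3)*(-1/94) = 277/968 + (77/3)*(-1/94) = 277/968 - 77/282 = 1789/136488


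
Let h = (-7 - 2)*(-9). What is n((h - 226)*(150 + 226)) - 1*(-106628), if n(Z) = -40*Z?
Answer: 2287428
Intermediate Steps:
h = 81 (h = -9*(-9) = 81)
n((h - 226)*(150 + 226)) - 1*(-106628) = -40*(81 - 226)*(150 + 226) - 1*(-106628) = -(-5800)*376 + 106628 = -40*(-54520) + 106628 = 2180800 + 106628 = 2287428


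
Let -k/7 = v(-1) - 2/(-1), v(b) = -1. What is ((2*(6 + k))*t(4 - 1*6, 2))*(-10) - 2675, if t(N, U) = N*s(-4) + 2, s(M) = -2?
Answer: -2555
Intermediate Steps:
k = -7 (k = -7*(-1 - 2/(-1)) = -7*(-1 - 2*(-1)) = -7*(-1 - 1*(-2)) = -7*(-1 + 2) = -7*1 = -7)
t(N, U) = 2 - 2*N (t(N, U) = N*(-2) + 2 = -2*N + 2 = 2 - 2*N)
((2*(6 + k))*t(4 - 1*6, 2))*(-10) - 2675 = ((2*(6 - 7))*(2 - 2*(4 - 1*6)))*(-10) - 2675 = ((2*(-1))*(2 - 2*(4 - 6)))*(-10) - 2675 = -2*(2 - 2*(-2))*(-10) - 2675 = -2*(2 + 4)*(-10) - 2675 = -2*6*(-10) - 2675 = -12*(-10) - 2675 = 120 - 2675 = -2555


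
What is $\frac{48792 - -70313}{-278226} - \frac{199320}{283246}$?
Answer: $- \frac{1087707575}{961053678} \approx -1.1318$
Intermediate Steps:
$\frac{48792 - -70313}{-278226} - \frac{199320}{283246} = \left(48792 + 70313\right) \left(- \frac{1}{278226}\right) - \frac{99660}{141623} = 119105 \left(- \frac{1}{278226}\right) - \frac{99660}{141623} = - \frac{2905}{6786} - \frac{99660}{141623} = - \frac{1087707575}{961053678}$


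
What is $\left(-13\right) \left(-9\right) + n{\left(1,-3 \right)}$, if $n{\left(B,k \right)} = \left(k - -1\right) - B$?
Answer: $114$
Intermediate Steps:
$n{\left(B,k \right)} = 1 + k - B$ ($n{\left(B,k \right)} = \left(k + 1\right) - B = \left(1 + k\right) - B = 1 + k - B$)
$\left(-13\right) \left(-9\right) + n{\left(1,-3 \right)} = \left(-13\right) \left(-9\right) - 3 = 117 - 3 = 114$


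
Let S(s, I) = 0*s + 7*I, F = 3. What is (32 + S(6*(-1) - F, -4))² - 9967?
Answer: -9951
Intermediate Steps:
S(s, I) = 7*I (S(s, I) = 0 + 7*I = 7*I)
(32 + S(6*(-1) - F, -4))² - 9967 = (32 + 7*(-4))² - 9967 = (32 - 28)² - 9967 = 4² - 9967 = 16 - 9967 = -9951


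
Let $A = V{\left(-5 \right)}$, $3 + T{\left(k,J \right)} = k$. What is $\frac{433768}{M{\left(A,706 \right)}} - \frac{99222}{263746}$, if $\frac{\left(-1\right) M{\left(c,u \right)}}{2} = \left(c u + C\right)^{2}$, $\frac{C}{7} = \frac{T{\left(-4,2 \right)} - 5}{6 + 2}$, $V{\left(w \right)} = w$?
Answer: $- \frac{2601927946699}{6612186200753} \approx -0.39351$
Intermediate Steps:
$T{\left(k,J \right)} = -3 + k$
$A = -5$
$C = - \frac{21}{2}$ ($C = 7 \frac{\left(-3 - 4\right) - 5}{6 + 2} = 7 \frac{-7 - 5}{8} = 7 \left(\left(-12\right) \frac{1}{8}\right) = 7 \left(- \frac{3}{2}\right) = - \frac{21}{2} \approx -10.5$)
$M{\left(c,u \right)} = - 2 \left(- \frac{21}{2} + c u\right)^{2}$ ($M{\left(c,u \right)} = - 2 \left(c u - \frac{21}{2}\right)^{2} = - 2 \left(- \frac{21}{2} + c u\right)^{2}$)
$\frac{433768}{M{\left(A,706 \right)}} - \frac{99222}{263746} = \frac{433768}{\left(- \frac{1}{2}\right) \left(-21 + 2 \left(-5\right) 706\right)^{2}} - \frac{99222}{263746} = \frac{433768}{\left(- \frac{1}{2}\right) \left(-21 - 7060\right)^{2}} - \frac{49611}{131873} = \frac{433768}{\left(- \frac{1}{2}\right) \left(-7081\right)^{2}} - \frac{49611}{131873} = \frac{433768}{\left(- \frac{1}{2}\right) 50140561} - \frac{49611}{131873} = \frac{433768}{- \frac{50140561}{2}} - \frac{49611}{131873} = 433768 \left(- \frac{2}{50140561}\right) - \frac{49611}{131873} = - \frac{867536}{50140561} - \frac{49611}{131873} = - \frac{2601927946699}{6612186200753}$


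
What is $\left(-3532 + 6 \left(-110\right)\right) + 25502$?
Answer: $21310$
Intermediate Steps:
$\left(-3532 + 6 \left(-110\right)\right) + 25502 = \left(-3532 - 660\right) + 25502 = -4192 + 25502 = 21310$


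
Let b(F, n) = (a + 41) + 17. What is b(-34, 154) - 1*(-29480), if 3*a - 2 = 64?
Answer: 29560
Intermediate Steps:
a = 22 (a = ⅔ + (⅓)*64 = ⅔ + 64/3 = 22)
b(F, n) = 80 (b(F, n) = (22 + 41) + 17 = 63 + 17 = 80)
b(-34, 154) - 1*(-29480) = 80 - 1*(-29480) = 80 + 29480 = 29560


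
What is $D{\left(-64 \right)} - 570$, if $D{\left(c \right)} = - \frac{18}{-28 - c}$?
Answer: $- \frac{1141}{2} \approx -570.5$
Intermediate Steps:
$D{\left(-64 \right)} - 570 = \frac{18}{28 - 64} - 570 = \frac{18}{-36} - 570 = 18 \left(- \frac{1}{36}\right) - 570 = - \frac{1}{2} - 570 = - \frac{1141}{2}$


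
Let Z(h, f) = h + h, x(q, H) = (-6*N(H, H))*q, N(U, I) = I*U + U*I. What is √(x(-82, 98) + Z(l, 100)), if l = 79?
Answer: √9450494 ≈ 3074.2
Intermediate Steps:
N(U, I) = 2*I*U (N(U, I) = I*U + I*U = 2*I*U)
x(q, H) = -12*q*H² (x(q, H) = (-12*H*H)*q = (-12*H²)*q = -12*q*H²)
Z(h, f) = 2*h
√(x(-82, 98) + Z(l, 100)) = √(-12*(-82)*98² + 2*79) = √(-12*(-82)*9604 + 158) = √(9450336 + 158) = √9450494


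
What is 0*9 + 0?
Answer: 0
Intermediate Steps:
0*9 + 0 = 0 + 0 = 0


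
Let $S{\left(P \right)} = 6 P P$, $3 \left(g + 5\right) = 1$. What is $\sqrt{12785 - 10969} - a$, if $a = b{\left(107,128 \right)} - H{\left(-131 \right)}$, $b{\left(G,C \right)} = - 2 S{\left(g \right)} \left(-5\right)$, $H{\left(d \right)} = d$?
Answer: $- \frac{4313}{3} + 2 \sqrt{454} \approx -1395.1$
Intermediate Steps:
$g = - \frac{14}{3}$ ($g = -5 + \frac{1}{3} \cdot 1 = -5 + \frac{1}{3} = - \frac{14}{3} \approx -4.6667$)
$S{\left(P \right)} = 6 P^{2}$
$b{\left(G,C \right)} = \frac{3920}{3}$ ($b{\left(G,C \right)} = - 2 \cdot 6 \left(- \frac{14}{3}\right)^{2} \left(-5\right) = - 2 \cdot 6 \cdot \frac{196}{9} \left(-5\right) = \left(-2\right) \frac{392}{3} \left(-5\right) = \left(- \frac{784}{3}\right) \left(-5\right) = \frac{3920}{3}$)
$a = \frac{4313}{3}$ ($a = \frac{3920}{3} - -131 = \frac{3920}{3} + 131 = \frac{4313}{3} \approx 1437.7$)
$\sqrt{12785 - 10969} - a = \sqrt{12785 - 10969} - \frac{4313}{3} = \sqrt{1816} - \frac{4313}{3} = 2 \sqrt{454} - \frac{4313}{3} = - \frac{4313}{3} + 2 \sqrt{454}$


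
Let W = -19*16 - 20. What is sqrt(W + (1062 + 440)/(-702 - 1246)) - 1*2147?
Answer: -2147 + I*sqrt(308102498)/974 ≈ -2147.0 + 18.021*I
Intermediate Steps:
W = -324 (W = -304 - 20 = -324)
sqrt(W + (1062 + 440)/(-702 - 1246)) - 1*2147 = sqrt(-324 + (1062 + 440)/(-702 - 1246)) - 1*2147 = sqrt(-324 + 1502/(-1948)) - 2147 = sqrt(-324 + 1502*(-1/1948)) - 2147 = sqrt(-324 - 751/974) - 2147 = sqrt(-316327/974) - 2147 = I*sqrt(308102498)/974 - 2147 = -2147 + I*sqrt(308102498)/974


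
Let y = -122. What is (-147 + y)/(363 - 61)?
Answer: -269/302 ≈ -0.89073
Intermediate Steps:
(-147 + y)/(363 - 61) = (-147 - 122)/(363 - 61) = -269/302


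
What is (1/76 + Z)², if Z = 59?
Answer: 20115225/5776 ≈ 3482.6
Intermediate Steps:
(1/76 + Z)² = (1/76 + 59)² = (4485/76)² = 20115225/5776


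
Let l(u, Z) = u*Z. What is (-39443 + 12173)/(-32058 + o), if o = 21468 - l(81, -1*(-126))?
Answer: 4545/3466 ≈ 1.3113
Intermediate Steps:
l(u, Z) = Z*u
o = 11262 (o = 21468 - (-1*(-126))*81 = 21468 - 126*81 = 21468 - 1*10206 = 21468 - 10206 = 11262)
(-39443 + 12173)/(-32058 + o) = (-39443 + 12173)/(-32058 + 11262) = -27270/(-20796) = -27270*(-1/20796) = 4545/3466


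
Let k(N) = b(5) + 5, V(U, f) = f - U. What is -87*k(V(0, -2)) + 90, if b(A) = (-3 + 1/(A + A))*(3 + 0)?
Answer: 4119/10 ≈ 411.90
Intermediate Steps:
b(A) = -9 + 3/(2*A) (b(A) = (-3 + 1/(2*A))*3 = -9 + 3/(2*A))
k(N) = -37/10 (k(N) = (-9 + (3/2)/5) + 5 = (-9 + (3/2)*(1/5)) + 5 = (-9 + 3/10) + 5 = -87/10 + 5 = -37/10)
-87*k(V(0, -2)) + 90 = -87*(-37/10) + 90 = 3219/10 + 90 = 4119/10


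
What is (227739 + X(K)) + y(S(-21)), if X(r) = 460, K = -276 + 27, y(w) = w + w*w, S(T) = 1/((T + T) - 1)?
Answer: 421939909/1849 ≈ 2.2820e+5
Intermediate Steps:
S(T) = 1/(-1 + 2*T) (S(T) = 1/(2*T - 1) = 1/(-1 + 2*T))
y(w) = w + w**2
K = -249
(227739 + X(K)) + y(S(-21)) = (227739 + 460) + (1 + 1/(-1 + 2*(-21)))/(-1 + 2*(-21)) = 228199 + (1 + 1/(-1 - 42))/(-1 - 42) = 228199 + (1 + 1/(-43))/(-43) = 228199 - (1 - 1/43)/43 = 228199 - 1/43*42/43 = 228199 - 42/1849 = 421939909/1849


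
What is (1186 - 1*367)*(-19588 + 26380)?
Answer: 5562648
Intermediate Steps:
(1186 - 1*367)*(-19588 + 26380) = (1186 - 367)*6792 = 819*6792 = 5562648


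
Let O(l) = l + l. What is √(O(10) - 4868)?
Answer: 4*I*√303 ≈ 69.628*I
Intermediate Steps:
O(l) = 2*l
√(O(10) - 4868) = √(2*10 - 4868) = √(20 - 4868) = √(-4848) = 4*I*√303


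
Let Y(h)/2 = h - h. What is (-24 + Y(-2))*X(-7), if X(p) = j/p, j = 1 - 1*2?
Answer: -24/7 ≈ -3.4286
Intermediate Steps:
Y(h) = 0 (Y(h) = 2*(h - h) = 2*0 = 0)
j = -1 (j = 1 - 2 = -1)
X(p) = -1/p
(-24 + Y(-2))*X(-7) = (-24 + 0)*(-1/(-7)) = -(-24)*(-1)/7 = -24*⅐ = -24/7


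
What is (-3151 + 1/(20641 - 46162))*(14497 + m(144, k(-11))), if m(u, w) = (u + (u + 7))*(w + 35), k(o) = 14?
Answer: -49536669952/543 ≈ -9.1228e+7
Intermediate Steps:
m(u, w) = (7 + 2*u)*(35 + w) (m(u, w) = (u + (7 + u))*(35 + w) = (7 + 2*u)*(35 + w))
(-3151 + 1/(20641 - 46162))*(14497 + m(144, k(-11))) = (-3151 + 1/(20641 - 46162))*(14497 + (245 + 7*14 + 70*144 + 2*144*14)) = (-3151 + 1/(-25521))*(14497 + (245 + 98 + 10080 + 4032)) = (-3151 - 1/25521)*(14497 + 14455) = -80416672/25521*28952 = -49536669952/543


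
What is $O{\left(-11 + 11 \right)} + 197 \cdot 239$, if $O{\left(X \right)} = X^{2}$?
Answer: $47083$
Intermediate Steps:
$O{\left(-11 + 11 \right)} + 197 \cdot 239 = \left(-11 + 11\right)^{2} + 197 \cdot 239 = 0^{2} + 47083 = 0 + 47083 = 47083$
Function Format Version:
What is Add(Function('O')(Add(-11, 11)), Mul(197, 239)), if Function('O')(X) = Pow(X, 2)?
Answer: 47083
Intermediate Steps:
Add(Function('O')(Add(-11, 11)), Mul(197, 239)) = Add(Pow(Add(-11, 11), 2), Mul(197, 239)) = Add(Pow(0, 2), 47083) = Add(0, 47083) = 47083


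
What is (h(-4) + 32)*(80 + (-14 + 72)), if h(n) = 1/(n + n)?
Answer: 17595/4 ≈ 4398.8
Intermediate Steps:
h(n) = 1/(2*n)
(h(-4) + 32)*(80 + (-14 + 72)) = ((½)/(-4) + 32)*(80 + (-14 + 72)) = ((½)*(-¼) + 32)*(80 + 58) = (-⅛ + 32)*138 = (255/8)*138 = 17595/4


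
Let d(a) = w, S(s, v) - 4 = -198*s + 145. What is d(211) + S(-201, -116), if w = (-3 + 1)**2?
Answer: 39951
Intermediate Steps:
w = 4 (w = (-2)**2 = 4)
S(s, v) = 149 - 198*s (S(s, v) = 4 + (-198*s + 145) = 4 + (145 - 198*s) = 149 - 198*s)
d(a) = 4
d(211) + S(-201, -116) = 4 + (149 - 198*(-201)) = 4 + (149 + 39798) = 4 + 39947 = 39951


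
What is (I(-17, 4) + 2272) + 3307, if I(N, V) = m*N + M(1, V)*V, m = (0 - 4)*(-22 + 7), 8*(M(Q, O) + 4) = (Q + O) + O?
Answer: 9095/2 ≈ 4547.5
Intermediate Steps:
M(Q, O) = -4 + O/4 + Q/8 (M(Q, O) = -4 + ((Q + O) + O)/8 = -4 + ((O + Q) + O)/8 = -4 + (Q + 2*O)/8 = -4 + (O/4 + Q/8) = -4 + O/4 + Q/8)
m = 60 (m = -4*(-15) = 60)
I(N, V) = 60*N + V*(-31/8 + V/4) (I(N, V) = 60*N + (-4 + V/4 + (1/8)*1)*V = 60*N + (-4 + V/4 + 1/8)*V = 60*N + (-31/8 + V/4)*V = 60*N + V*(-31/8 + V/4))
(I(-17, 4) + 2272) + 3307 = ((60*(-17) + (1/8)*4*(-31 + 2*4)) + 2272) + 3307 = ((-1020 + (1/8)*4*(-31 + 8)) + 2272) + 3307 = ((-1020 + (1/8)*4*(-23)) + 2272) + 3307 = ((-1020 - 23/2) + 2272) + 3307 = (-2063/2 + 2272) + 3307 = 2481/2 + 3307 = 9095/2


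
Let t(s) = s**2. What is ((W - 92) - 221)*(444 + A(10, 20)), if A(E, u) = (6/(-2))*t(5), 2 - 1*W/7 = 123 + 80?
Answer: -634680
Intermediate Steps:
W = -1407 (W = 14 - 7*(123 + 80) = 14 - 7*203 = 14 - 1421 = -1407)
A(E, u) = -75 (A(E, u) = (6/(-2))*5**2 = (6*(-1/2))*25 = -3*25 = -75)
((W - 92) - 221)*(444 + A(10, 20)) = ((-1407 - 92) - 221)*(444 - 75) = (-1499 - 221)*369 = -1720*369 = -634680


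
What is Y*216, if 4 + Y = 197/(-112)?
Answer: -17415/14 ≈ -1243.9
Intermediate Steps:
Y = -645/112 (Y = -4 + 197/(-112) = -4 + 197*(-1/112) = -4 - 197/112 = -645/112 ≈ -5.7589)
Y*216 = -645/112*216 = -17415/14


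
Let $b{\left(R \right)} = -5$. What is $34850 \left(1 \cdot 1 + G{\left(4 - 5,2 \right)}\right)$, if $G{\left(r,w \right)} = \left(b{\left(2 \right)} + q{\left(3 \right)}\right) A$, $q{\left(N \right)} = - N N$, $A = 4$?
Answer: $-1916750$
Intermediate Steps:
$q{\left(N \right)} = - N^{2}$
$G{\left(r,w \right)} = -56$ ($G{\left(r,w \right)} = \left(-5 - 3^{2}\right) 4 = \left(-5 - 9\right) 4 = \left(-14\right) 4 = -56$)
$34850 \left(1 \cdot 1 + G{\left(4 - 5,2 \right)}\right) = 34850 \left(1 \cdot 1 - 56\right) = 34850 \left(1 - 56\right) = 34850 \left(-55\right) = -1916750$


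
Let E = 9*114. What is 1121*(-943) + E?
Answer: -1056077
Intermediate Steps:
E = 1026
1121*(-943) + E = 1121*(-943) + 1026 = -1057103 + 1026 = -1056077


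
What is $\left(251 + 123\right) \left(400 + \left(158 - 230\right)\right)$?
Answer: $122672$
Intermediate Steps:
$\left(251 + 123\right) \left(400 + \left(158 - 230\right)\right) = 374 \left(400 - 72\right) = 374 \cdot 328 = 122672$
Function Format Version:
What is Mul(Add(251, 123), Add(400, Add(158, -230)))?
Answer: 122672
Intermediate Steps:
Mul(Add(251, 123), Add(400, Add(158, -230))) = Mul(374, Add(400, -72)) = Mul(374, 328) = 122672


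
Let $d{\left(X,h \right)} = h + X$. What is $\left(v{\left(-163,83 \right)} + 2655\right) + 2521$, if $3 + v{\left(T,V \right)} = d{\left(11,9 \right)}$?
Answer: $5193$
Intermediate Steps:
$d{\left(X,h \right)} = X + h$
$v{\left(T,V \right)} = 17$ ($v{\left(T,V \right)} = -3 + \left(11 + 9\right) = -3 + 20 = 17$)
$\left(v{\left(-163,83 \right)} + 2655\right) + 2521 = \left(17 + 2655\right) + 2521 = 2672 + 2521 = 5193$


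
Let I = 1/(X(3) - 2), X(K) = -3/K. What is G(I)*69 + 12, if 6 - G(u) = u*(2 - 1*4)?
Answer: 380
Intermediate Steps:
I = -⅓ (I = 1/(-3/3 - 2) = 1/(-3*⅓ - 2) = 1/(-1 - 2) = 1/(-3) = -⅓ ≈ -0.33333)
G(u) = 6 + 2*u (G(u) = 6 - u*(2 - 1*4) = 6 - u*(2 - 4) = 6 - u*(-2) = 6 - (-2)*u = 6 + 2*u)
G(I)*69 + 12 = (6 + 2*(-⅓))*69 + 12 = (6 - ⅔)*69 + 12 = (16/3)*69 + 12 = 368 + 12 = 380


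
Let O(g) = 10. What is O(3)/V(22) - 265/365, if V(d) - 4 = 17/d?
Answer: 2099/1533 ≈ 1.3692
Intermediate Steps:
V(d) = 4 + 17/d
O(3)/V(22) - 265/365 = 10/(4 + 17/22) - 265/365 = 10/(4 + 17*(1/22)) - 265*1/365 = 10/(4 + 17/22) - 53/73 = 10/(105/22) - 53/73 = 10*(22/105) - 53/73 = 44/21 - 53/73 = 2099/1533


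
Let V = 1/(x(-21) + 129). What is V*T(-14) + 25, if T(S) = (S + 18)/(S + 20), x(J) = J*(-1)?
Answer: 5626/225 ≈ 25.004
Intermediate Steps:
x(J) = -J
V = 1/150 (V = 1/(-1*(-21) + 129) = 1/(21 + 129) = 1/150 ≈ 0.0066667)
T(S) = (18 + S)/(20 + S)
V*T(-14) + 25 = ((18 - 14)/(20 - 14))/150 + 25 = (4/6)/150 + 25 = ((⅙)*4)/150 + 25 = (1/150)*(⅔) + 25 = 1/225 + 25 = 5626/225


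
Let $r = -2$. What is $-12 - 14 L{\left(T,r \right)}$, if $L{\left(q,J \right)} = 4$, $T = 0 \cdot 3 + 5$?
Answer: $-68$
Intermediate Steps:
$T = 5$ ($T = 0 + 5 = 5$)
$-12 - 14 L{\left(T,r \right)} = -12 - 56 = -68$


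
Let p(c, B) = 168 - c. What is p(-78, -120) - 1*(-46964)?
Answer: 47210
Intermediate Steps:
p(-78, -120) - 1*(-46964) = (168 - 1*(-78)) - 1*(-46964) = (168 + 78) + 46964 = 246 + 46964 = 47210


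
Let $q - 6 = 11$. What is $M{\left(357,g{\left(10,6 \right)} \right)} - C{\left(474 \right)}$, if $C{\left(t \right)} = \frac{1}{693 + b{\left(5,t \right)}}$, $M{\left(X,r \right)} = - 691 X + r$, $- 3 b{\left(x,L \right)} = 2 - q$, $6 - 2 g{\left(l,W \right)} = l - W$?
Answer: $- \frac{172186829}{698} \approx -2.4669 \cdot 10^{5}$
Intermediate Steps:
$q = 17$ ($q = 6 + 11 = 17$)
$g{\left(l,W \right)} = 3 + \frac{W}{2} - \frac{l}{2}$ ($g{\left(l,W \right)} = 3 - \frac{l - W}{2} = 3 + \left(\frac{W}{2} - \frac{l}{2}\right) = 3 + \frac{W}{2} - \frac{l}{2}$)
$b{\left(x,L \right)} = 5$ ($b{\left(x,L \right)} = - \frac{2 - 17}{3} = \left(- \frac{1}{3}\right) \left(-15\right) = 5$)
$M{\left(X,r \right)} = r - 691 X$
$C{\left(t \right)} = \frac{1}{698}$ ($C{\left(t \right)} = \frac{1}{693 + 5} = \frac{1}{698}$)
$M{\left(357,g{\left(10,6 \right)} \right)} - C{\left(474 \right)} = \left(\left(3 + \frac{1}{2} \cdot 6 - 5\right) - 246687\right) - \frac{1}{698} = \left(\left(3 + 3 - 5\right) - 246687\right) - \frac{1}{698} = \left(1 - 246687\right) - \frac{1}{698} = -246686 - \frac{1}{698} = - \frac{172186829}{698}$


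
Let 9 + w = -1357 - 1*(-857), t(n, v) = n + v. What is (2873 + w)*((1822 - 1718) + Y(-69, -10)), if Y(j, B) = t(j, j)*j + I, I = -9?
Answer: 22734588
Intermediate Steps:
w = -509 (w = -9 + (-1357 - 1*(-857)) = -9 + (-1357 + 857) = -9 - 500 = -509)
Y(j, B) = -9 + 2*j² (Y(j, B) = (j + j)*j - 9 = (2*j)*j - 9 = 2*j² - 9 = -9 + 2*j²)
(2873 + w)*((1822 - 1718) + Y(-69, -10)) = (2873 - 509)*((1822 - 1718) + (-9 + 2*(-69)²)) = 2364*(104 + (-9 + 2*4761)) = 2364*(104 + (-9 + 9522)) = 2364*(104 + 9513) = 2364*9617 = 22734588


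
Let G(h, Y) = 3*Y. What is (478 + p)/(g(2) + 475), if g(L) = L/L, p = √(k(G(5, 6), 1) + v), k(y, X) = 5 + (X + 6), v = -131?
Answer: 239/238 + I*√119/476 ≈ 1.0042 + 0.022917*I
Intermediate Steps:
k(y, X) = 11 + X (k(y, X) = 5 + (6 + X) = 11 + X)
p = I*√119 (p = √((11 + 1) - 131) = √(12 - 131) = √(-119) = I*√119 ≈ 10.909*I)
g(L) = 1
(478 + p)/(g(2) + 475) = (478 + I*√119)/(1 + 475) = (478 + I*√119)/476 = (478 + I*√119)*(1/476) = 239/238 + I*√119/476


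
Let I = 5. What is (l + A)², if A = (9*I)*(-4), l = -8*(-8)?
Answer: 13456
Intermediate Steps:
l = 64
A = -180 (A = (9*5)*(-4) = 45*(-4) = -180)
(l + A)² = (64 - 180)² = (-116)² = 13456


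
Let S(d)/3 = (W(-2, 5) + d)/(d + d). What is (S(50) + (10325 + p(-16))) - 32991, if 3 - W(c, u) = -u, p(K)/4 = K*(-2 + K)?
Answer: -1075613/50 ≈ -21512.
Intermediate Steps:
p(K) = 4*K*(-2 + K) (p(K) = 4*(K*(-2 + K)) = 4*K*(-2 + K))
W(c, u) = 3 + u (W(c, u) = 3 - (-1)*u = 3 + u)
S(d) = 3*(8 + d)/(2*d) (S(d) = 3*(((3 + 5) + d)/(d + d)) = 3*((8 + d)/((2*d))) = 3*((8 + d)*(1/(2*d))) = 3*((8 + d)/(2*d)) = 3*(8 + d)/(2*d))
(S(50) + (10325 + p(-16))) - 32991 = ((3/2 + 12/50) + (10325 + 4*(-16)*(-2 - 16))) - 32991 = ((3/2 + 12*(1/50)) + (10325 + 4*(-16)*(-18))) - 32991 = ((3/2 + 6/25) + (10325 + 1152)) - 32991 = (87/50 + 11477) - 32991 = 573937/50 - 32991 = -1075613/50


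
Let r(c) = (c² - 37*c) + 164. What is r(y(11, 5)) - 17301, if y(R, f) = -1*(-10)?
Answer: -17407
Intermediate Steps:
y(R, f) = 10
r(c) = 164 + c² - 37*c
r(y(11, 5)) - 17301 = (164 + 10² - 37*10) - 17301 = (164 + 100 - 370) - 17301 = -106 - 17301 = -17407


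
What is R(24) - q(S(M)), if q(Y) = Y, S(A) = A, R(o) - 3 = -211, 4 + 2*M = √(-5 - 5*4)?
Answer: -206 - 5*I/2 ≈ -206.0 - 2.5*I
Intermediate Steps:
M = -2 + 5*I/2 (M = -2 + √(-5 - 5*4)/2 = -2 + √(-5 - 20)/2 = -2 + √(-25)/2 = -2 + (5*I)/2 = -2 + 5*I/2 ≈ -2.0 + 2.5*I)
R(o) = -208 (R(o) = 3 - 211 = -208)
R(24) - q(S(M)) = -208 - (-2 + 5*I/2) = -208 + (2 - 5*I/2) = -206 - 5*I/2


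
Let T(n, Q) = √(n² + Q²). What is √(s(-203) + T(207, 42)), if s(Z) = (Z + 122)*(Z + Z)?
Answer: √(32886 + 3*√4957) ≈ 181.93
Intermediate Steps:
s(Z) = 2*Z*(122 + Z) (s(Z) = (122 + Z)*(2*Z) = 2*Z*(122 + Z))
T(n, Q) = √(Q² + n²)
√(s(-203) + T(207, 42)) = √(2*(-203)*(122 - 203) + √(42² + 207²)) = √(2*(-203)*(-81) + √(1764 + 42849)) = √(32886 + √44613) = √(32886 + 3*√4957)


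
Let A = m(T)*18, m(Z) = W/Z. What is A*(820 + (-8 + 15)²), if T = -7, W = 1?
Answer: -15642/7 ≈ -2234.6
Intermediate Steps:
m(Z) = 1/Z
A = -18/7 (A = 18/(-7) = -⅐*18 = -18/7 ≈ -2.5714)
A*(820 + (-8 + 15)²) = -18*(820 + (-8 + 15)²)/7 = -18*(820 + 7²)/7 = -18*(820 + 49)/7 = -18/7*869 = -15642/7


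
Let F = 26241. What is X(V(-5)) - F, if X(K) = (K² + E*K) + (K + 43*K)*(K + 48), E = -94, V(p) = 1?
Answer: -24178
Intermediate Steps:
X(K) = K² - 94*K + 44*K*(48 + K) (X(K) = (K² - 94*K) + (K + 43*K)*(K + 48) = (K² - 94*K) + (44*K)*(48 + K) = (K² - 94*K) + 44*K*(48 + K) = K² - 94*K + 44*K*(48 + K))
X(V(-5)) - F = 1*(2018 + 45*1) - 1*26241 = 1*(2018 + 45) - 26241 = 1*2063 - 26241 = 2063 - 26241 = -24178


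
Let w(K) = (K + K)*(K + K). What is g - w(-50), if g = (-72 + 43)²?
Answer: -9159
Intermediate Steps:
w(K) = 4*K² (w(K) = (2*K)*(2*K) = 4*K²)
g = 841 (g = (-29)² = 841)
g - w(-50) = 841 - 4*(-50)² = 841 - 4*2500 = 841 - 1*10000 = 841 - 10000 = -9159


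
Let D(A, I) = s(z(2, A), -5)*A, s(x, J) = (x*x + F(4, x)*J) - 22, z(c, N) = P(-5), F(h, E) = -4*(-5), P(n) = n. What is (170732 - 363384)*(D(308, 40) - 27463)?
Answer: 11046473028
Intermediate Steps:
F(h, E) = 20
z(c, N) = -5
s(x, J) = -22 + x**2 + 20*J (s(x, J) = (x*x + 20*J) - 22 = (x**2 + 20*J) - 22 = -22 + x**2 + 20*J)
D(A, I) = -97*A (D(A, I) = (-22 + (-5)**2 + 20*(-5))*A = (-22 + 25 - 100)*A = -97*A)
(170732 - 363384)*(D(308, 40) - 27463) = (170732 - 363384)*(-97*308 - 27463) = -192652*(-29876 - 27463) = -192652*(-57339) = 11046473028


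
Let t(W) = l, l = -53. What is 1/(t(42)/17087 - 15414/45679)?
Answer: -780517073/265800005 ≈ -2.9365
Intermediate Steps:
t(W) = -53
1/(t(42)/17087 - 15414/45679) = 1/(-53/17087 - 15414/45679) = 1/(-265800005/780517073) = -780517073/265800005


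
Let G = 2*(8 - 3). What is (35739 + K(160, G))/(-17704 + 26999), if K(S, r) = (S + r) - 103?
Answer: 35806/9295 ≈ 3.8522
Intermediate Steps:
G = 10 (G = 2*5 = 10)
K(S, r) = -103 + S + r
(35739 + K(160, G))/(-17704 + 26999) = (35739 + (-103 + 160 + 10))/(-17704 + 26999) = (35739 + 67)/9295 = 35806*(1/9295) = 35806/9295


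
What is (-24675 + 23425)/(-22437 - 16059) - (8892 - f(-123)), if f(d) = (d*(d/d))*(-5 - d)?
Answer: -450518063/19248 ≈ -23406.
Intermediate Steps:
f(d) = d*(-5 - d) (f(d) = (d*1)*(-5 - d) = d*(-5 - d))
(-24675 + 23425)/(-22437 - 16059) - (8892 - f(-123)) = (-24675 + 23425)/(-22437 - 16059) - (8892 - (-1)*(-123)*(5 - 123)) = -1250/(-38496) - (8892 - (-1)*(-123)*(-118)) = -1250*(-1/38496) - (8892 - 1*(-14514)) = 625/19248 - (8892 + 14514) = 625/19248 - 1*23406 = 625/19248 - 23406 = -450518063/19248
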